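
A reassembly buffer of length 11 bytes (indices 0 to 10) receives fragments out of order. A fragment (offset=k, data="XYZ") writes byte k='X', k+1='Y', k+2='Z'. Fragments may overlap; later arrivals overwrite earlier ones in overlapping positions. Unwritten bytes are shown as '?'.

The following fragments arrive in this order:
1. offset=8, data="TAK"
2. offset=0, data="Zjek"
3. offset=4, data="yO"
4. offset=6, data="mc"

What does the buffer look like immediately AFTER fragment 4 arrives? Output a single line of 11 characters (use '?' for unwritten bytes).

Fragment 1: offset=8 data="TAK" -> buffer=????????TAK
Fragment 2: offset=0 data="Zjek" -> buffer=Zjek????TAK
Fragment 3: offset=4 data="yO" -> buffer=ZjekyO??TAK
Fragment 4: offset=6 data="mc" -> buffer=ZjekyOmcTAK

Answer: ZjekyOmcTAK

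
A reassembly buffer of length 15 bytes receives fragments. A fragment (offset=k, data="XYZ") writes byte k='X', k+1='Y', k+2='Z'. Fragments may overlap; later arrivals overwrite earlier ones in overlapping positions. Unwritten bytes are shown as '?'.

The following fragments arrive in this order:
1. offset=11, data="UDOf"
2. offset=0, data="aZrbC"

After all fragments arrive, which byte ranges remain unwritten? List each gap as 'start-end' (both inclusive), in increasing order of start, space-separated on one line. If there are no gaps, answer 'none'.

Fragment 1: offset=11 len=4
Fragment 2: offset=0 len=5
Gaps: 5-10

Answer: 5-10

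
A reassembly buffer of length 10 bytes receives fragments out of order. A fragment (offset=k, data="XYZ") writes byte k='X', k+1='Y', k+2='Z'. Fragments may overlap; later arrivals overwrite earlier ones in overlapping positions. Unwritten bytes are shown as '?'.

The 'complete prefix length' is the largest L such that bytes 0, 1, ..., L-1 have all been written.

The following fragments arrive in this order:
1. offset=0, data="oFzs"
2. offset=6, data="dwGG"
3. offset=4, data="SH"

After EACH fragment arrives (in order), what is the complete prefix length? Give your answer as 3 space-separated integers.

Answer: 4 4 10

Derivation:
Fragment 1: offset=0 data="oFzs" -> buffer=oFzs?????? -> prefix_len=4
Fragment 2: offset=6 data="dwGG" -> buffer=oFzs??dwGG -> prefix_len=4
Fragment 3: offset=4 data="SH" -> buffer=oFzsSHdwGG -> prefix_len=10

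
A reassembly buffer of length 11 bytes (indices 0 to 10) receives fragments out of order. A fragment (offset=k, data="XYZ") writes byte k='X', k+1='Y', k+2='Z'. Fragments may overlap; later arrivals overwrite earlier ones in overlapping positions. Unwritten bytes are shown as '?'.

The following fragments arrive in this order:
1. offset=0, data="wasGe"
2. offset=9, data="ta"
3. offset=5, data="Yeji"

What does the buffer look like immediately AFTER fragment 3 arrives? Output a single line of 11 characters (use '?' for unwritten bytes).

Answer: wasGeYejita

Derivation:
Fragment 1: offset=0 data="wasGe" -> buffer=wasGe??????
Fragment 2: offset=9 data="ta" -> buffer=wasGe????ta
Fragment 3: offset=5 data="Yeji" -> buffer=wasGeYejita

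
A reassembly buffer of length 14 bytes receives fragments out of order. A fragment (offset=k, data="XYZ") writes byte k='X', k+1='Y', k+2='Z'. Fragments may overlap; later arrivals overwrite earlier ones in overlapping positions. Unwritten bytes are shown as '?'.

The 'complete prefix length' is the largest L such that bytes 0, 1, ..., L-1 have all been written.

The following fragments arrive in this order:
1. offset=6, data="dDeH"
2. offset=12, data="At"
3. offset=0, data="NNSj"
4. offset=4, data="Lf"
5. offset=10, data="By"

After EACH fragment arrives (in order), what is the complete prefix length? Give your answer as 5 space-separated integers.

Answer: 0 0 4 10 14

Derivation:
Fragment 1: offset=6 data="dDeH" -> buffer=??????dDeH???? -> prefix_len=0
Fragment 2: offset=12 data="At" -> buffer=??????dDeH??At -> prefix_len=0
Fragment 3: offset=0 data="NNSj" -> buffer=NNSj??dDeH??At -> prefix_len=4
Fragment 4: offset=4 data="Lf" -> buffer=NNSjLfdDeH??At -> prefix_len=10
Fragment 5: offset=10 data="By" -> buffer=NNSjLfdDeHByAt -> prefix_len=14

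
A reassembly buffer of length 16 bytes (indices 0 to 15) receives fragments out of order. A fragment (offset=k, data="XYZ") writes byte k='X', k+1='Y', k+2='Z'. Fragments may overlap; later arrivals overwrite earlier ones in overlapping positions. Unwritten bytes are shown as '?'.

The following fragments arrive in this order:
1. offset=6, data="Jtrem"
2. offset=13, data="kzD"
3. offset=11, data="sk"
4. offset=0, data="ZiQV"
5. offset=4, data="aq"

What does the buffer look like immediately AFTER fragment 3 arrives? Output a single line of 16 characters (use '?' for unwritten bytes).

Answer: ??????JtremskkzD

Derivation:
Fragment 1: offset=6 data="Jtrem" -> buffer=??????Jtrem?????
Fragment 2: offset=13 data="kzD" -> buffer=??????Jtrem??kzD
Fragment 3: offset=11 data="sk" -> buffer=??????JtremskkzD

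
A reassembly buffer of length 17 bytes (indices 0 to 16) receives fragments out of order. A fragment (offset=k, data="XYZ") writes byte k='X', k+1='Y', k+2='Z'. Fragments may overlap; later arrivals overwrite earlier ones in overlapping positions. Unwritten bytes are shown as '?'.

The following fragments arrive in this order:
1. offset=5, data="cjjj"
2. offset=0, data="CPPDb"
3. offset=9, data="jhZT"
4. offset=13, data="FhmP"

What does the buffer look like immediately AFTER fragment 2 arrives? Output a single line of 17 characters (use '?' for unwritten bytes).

Answer: CPPDbcjjj????????

Derivation:
Fragment 1: offset=5 data="cjjj" -> buffer=?????cjjj????????
Fragment 2: offset=0 data="CPPDb" -> buffer=CPPDbcjjj????????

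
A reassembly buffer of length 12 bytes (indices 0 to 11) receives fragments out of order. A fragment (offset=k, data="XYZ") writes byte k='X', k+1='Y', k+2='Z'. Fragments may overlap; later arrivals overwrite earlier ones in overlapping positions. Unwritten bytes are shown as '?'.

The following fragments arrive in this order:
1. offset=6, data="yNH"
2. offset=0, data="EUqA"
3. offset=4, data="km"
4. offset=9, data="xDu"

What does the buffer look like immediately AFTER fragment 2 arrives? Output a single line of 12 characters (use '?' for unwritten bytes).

Fragment 1: offset=6 data="yNH" -> buffer=??????yNH???
Fragment 2: offset=0 data="EUqA" -> buffer=EUqA??yNH???

Answer: EUqA??yNH???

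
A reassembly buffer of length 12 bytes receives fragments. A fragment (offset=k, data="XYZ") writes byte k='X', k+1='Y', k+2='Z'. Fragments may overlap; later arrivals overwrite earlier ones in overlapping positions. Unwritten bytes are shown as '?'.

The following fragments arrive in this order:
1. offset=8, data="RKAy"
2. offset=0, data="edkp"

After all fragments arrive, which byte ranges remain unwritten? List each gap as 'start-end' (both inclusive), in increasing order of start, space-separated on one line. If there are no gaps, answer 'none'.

Answer: 4-7

Derivation:
Fragment 1: offset=8 len=4
Fragment 2: offset=0 len=4
Gaps: 4-7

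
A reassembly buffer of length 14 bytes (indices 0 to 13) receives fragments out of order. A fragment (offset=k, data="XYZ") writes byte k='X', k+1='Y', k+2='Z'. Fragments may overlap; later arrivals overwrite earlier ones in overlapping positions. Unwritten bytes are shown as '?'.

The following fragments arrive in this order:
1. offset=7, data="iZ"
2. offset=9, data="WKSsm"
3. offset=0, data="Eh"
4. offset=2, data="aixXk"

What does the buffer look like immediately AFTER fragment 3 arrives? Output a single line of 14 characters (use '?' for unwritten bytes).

Answer: Eh?????iZWKSsm

Derivation:
Fragment 1: offset=7 data="iZ" -> buffer=???????iZ?????
Fragment 2: offset=9 data="WKSsm" -> buffer=???????iZWKSsm
Fragment 3: offset=0 data="Eh" -> buffer=Eh?????iZWKSsm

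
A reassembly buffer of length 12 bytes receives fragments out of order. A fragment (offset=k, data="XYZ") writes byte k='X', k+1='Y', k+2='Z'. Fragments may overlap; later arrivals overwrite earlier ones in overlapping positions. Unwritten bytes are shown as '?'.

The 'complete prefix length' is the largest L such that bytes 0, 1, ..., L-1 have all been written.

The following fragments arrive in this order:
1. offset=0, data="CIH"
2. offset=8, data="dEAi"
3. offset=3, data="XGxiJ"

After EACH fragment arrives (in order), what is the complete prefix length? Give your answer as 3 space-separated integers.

Fragment 1: offset=0 data="CIH" -> buffer=CIH????????? -> prefix_len=3
Fragment 2: offset=8 data="dEAi" -> buffer=CIH?????dEAi -> prefix_len=3
Fragment 3: offset=3 data="XGxiJ" -> buffer=CIHXGxiJdEAi -> prefix_len=12

Answer: 3 3 12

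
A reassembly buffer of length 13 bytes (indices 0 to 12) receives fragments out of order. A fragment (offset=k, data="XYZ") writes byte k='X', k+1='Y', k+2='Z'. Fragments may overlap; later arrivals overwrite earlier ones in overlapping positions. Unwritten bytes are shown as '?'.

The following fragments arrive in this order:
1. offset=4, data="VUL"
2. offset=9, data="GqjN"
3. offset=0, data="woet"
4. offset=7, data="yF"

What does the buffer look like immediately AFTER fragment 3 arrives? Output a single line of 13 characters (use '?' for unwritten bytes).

Fragment 1: offset=4 data="VUL" -> buffer=????VUL??????
Fragment 2: offset=9 data="GqjN" -> buffer=????VUL??GqjN
Fragment 3: offset=0 data="woet" -> buffer=woetVUL??GqjN

Answer: woetVUL??GqjN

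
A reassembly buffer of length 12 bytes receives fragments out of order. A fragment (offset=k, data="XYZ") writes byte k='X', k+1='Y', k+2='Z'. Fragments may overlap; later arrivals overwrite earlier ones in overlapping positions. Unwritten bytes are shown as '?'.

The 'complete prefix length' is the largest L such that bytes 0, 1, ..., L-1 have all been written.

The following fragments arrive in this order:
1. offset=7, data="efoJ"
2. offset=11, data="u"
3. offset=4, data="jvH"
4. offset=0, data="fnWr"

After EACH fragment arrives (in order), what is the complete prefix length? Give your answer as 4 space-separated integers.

Fragment 1: offset=7 data="efoJ" -> buffer=???????efoJ? -> prefix_len=0
Fragment 2: offset=11 data="u" -> buffer=???????efoJu -> prefix_len=0
Fragment 3: offset=4 data="jvH" -> buffer=????jvHefoJu -> prefix_len=0
Fragment 4: offset=0 data="fnWr" -> buffer=fnWrjvHefoJu -> prefix_len=12

Answer: 0 0 0 12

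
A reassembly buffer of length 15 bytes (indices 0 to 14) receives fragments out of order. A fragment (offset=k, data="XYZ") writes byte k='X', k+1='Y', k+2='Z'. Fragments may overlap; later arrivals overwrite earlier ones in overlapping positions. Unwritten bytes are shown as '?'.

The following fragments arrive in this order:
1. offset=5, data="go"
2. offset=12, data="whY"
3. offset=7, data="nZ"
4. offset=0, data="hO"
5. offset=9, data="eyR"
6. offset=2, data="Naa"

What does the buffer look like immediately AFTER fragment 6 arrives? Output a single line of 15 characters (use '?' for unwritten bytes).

Answer: hONaagonZeyRwhY

Derivation:
Fragment 1: offset=5 data="go" -> buffer=?????go????????
Fragment 2: offset=12 data="whY" -> buffer=?????go?????whY
Fragment 3: offset=7 data="nZ" -> buffer=?????gonZ???whY
Fragment 4: offset=0 data="hO" -> buffer=hO???gonZ???whY
Fragment 5: offset=9 data="eyR" -> buffer=hO???gonZeyRwhY
Fragment 6: offset=2 data="Naa" -> buffer=hONaagonZeyRwhY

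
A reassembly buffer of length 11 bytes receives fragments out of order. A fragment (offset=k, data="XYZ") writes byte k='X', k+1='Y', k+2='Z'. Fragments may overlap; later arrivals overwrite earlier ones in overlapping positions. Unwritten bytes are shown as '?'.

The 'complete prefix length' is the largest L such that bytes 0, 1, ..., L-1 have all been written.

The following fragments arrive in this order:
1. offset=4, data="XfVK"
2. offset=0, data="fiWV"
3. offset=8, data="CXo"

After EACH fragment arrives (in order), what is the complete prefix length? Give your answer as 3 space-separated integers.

Answer: 0 8 11

Derivation:
Fragment 1: offset=4 data="XfVK" -> buffer=????XfVK??? -> prefix_len=0
Fragment 2: offset=0 data="fiWV" -> buffer=fiWVXfVK??? -> prefix_len=8
Fragment 3: offset=8 data="CXo" -> buffer=fiWVXfVKCXo -> prefix_len=11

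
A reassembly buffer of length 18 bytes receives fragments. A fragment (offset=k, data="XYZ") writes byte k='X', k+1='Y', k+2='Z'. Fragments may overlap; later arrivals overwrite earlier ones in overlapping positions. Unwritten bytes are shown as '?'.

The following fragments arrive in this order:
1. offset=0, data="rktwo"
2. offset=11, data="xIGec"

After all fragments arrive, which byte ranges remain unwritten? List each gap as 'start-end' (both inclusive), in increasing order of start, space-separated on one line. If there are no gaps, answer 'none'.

Answer: 5-10 16-17

Derivation:
Fragment 1: offset=0 len=5
Fragment 2: offset=11 len=5
Gaps: 5-10 16-17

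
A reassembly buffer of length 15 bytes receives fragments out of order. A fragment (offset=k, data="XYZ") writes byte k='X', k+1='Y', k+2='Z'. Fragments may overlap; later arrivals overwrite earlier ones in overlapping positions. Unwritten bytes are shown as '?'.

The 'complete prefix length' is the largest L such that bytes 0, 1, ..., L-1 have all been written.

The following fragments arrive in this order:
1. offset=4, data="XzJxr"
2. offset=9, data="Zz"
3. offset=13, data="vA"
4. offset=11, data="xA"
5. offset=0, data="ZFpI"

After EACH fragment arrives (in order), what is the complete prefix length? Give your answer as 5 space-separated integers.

Fragment 1: offset=4 data="XzJxr" -> buffer=????XzJxr?????? -> prefix_len=0
Fragment 2: offset=9 data="Zz" -> buffer=????XzJxrZz???? -> prefix_len=0
Fragment 3: offset=13 data="vA" -> buffer=????XzJxrZz??vA -> prefix_len=0
Fragment 4: offset=11 data="xA" -> buffer=????XzJxrZzxAvA -> prefix_len=0
Fragment 5: offset=0 data="ZFpI" -> buffer=ZFpIXzJxrZzxAvA -> prefix_len=15

Answer: 0 0 0 0 15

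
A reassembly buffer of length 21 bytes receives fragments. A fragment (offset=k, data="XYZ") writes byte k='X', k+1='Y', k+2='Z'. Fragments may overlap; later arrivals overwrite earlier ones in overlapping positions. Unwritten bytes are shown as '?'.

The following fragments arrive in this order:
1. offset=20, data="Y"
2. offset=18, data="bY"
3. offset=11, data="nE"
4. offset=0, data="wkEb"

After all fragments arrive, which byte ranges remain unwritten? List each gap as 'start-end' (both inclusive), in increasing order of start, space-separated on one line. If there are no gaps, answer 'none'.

Fragment 1: offset=20 len=1
Fragment 2: offset=18 len=2
Fragment 3: offset=11 len=2
Fragment 4: offset=0 len=4
Gaps: 4-10 13-17

Answer: 4-10 13-17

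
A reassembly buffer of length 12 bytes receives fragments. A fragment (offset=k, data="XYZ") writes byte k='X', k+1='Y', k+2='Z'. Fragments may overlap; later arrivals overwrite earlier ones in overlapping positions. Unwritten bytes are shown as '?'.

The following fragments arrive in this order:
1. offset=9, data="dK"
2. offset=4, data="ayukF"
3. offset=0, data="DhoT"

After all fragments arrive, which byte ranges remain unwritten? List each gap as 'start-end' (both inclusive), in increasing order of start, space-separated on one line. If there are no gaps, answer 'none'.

Answer: 11-11

Derivation:
Fragment 1: offset=9 len=2
Fragment 2: offset=4 len=5
Fragment 3: offset=0 len=4
Gaps: 11-11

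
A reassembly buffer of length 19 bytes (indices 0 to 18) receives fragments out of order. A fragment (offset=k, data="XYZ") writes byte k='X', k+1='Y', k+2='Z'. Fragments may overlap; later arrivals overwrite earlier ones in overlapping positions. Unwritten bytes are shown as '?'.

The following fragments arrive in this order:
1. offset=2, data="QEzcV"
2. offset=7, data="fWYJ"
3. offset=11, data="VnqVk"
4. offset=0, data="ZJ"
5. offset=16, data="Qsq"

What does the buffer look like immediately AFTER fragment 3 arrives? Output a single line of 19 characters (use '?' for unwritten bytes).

Answer: ??QEzcVfWYJVnqVk???

Derivation:
Fragment 1: offset=2 data="QEzcV" -> buffer=??QEzcV????????????
Fragment 2: offset=7 data="fWYJ" -> buffer=??QEzcVfWYJ????????
Fragment 3: offset=11 data="VnqVk" -> buffer=??QEzcVfWYJVnqVk???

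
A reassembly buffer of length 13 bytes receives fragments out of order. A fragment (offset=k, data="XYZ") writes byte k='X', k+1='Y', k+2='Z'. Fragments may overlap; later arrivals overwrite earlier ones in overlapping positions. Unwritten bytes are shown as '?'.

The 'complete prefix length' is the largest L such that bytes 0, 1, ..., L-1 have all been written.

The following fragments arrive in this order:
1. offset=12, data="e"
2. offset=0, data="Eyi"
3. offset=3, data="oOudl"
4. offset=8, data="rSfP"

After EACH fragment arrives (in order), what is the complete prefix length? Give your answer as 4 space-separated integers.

Answer: 0 3 8 13

Derivation:
Fragment 1: offset=12 data="e" -> buffer=????????????e -> prefix_len=0
Fragment 2: offset=0 data="Eyi" -> buffer=Eyi?????????e -> prefix_len=3
Fragment 3: offset=3 data="oOudl" -> buffer=EyioOudl????e -> prefix_len=8
Fragment 4: offset=8 data="rSfP" -> buffer=EyioOudlrSfPe -> prefix_len=13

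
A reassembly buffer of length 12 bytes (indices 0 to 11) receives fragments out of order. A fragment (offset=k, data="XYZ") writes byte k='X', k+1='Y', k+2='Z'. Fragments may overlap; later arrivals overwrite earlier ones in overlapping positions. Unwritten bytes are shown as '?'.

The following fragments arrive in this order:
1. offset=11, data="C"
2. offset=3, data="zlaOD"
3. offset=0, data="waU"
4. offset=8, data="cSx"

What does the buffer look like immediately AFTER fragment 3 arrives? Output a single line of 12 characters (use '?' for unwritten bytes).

Fragment 1: offset=11 data="C" -> buffer=???????????C
Fragment 2: offset=3 data="zlaOD" -> buffer=???zlaOD???C
Fragment 3: offset=0 data="waU" -> buffer=waUzlaOD???C

Answer: waUzlaOD???C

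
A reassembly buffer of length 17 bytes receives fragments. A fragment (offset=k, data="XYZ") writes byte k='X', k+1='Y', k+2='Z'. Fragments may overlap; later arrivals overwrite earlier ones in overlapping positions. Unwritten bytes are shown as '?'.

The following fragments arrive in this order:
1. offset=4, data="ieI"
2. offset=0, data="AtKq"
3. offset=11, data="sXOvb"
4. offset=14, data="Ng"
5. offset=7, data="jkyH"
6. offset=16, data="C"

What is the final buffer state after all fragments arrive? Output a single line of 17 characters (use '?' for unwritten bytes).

Answer: AtKqieIjkyHsXONgC

Derivation:
Fragment 1: offset=4 data="ieI" -> buffer=????ieI??????????
Fragment 2: offset=0 data="AtKq" -> buffer=AtKqieI??????????
Fragment 3: offset=11 data="sXOvb" -> buffer=AtKqieI????sXOvb?
Fragment 4: offset=14 data="Ng" -> buffer=AtKqieI????sXONg?
Fragment 5: offset=7 data="jkyH" -> buffer=AtKqieIjkyHsXONg?
Fragment 6: offset=16 data="C" -> buffer=AtKqieIjkyHsXONgC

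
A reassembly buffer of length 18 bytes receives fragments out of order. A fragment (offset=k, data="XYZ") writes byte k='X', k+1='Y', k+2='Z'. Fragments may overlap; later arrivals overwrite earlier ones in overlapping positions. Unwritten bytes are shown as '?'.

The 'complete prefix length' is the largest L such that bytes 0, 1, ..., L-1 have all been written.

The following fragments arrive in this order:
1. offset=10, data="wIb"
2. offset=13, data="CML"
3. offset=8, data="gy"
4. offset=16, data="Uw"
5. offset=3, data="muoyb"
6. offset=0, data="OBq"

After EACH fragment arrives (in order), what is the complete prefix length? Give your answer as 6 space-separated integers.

Answer: 0 0 0 0 0 18

Derivation:
Fragment 1: offset=10 data="wIb" -> buffer=??????????wIb????? -> prefix_len=0
Fragment 2: offset=13 data="CML" -> buffer=??????????wIbCML?? -> prefix_len=0
Fragment 3: offset=8 data="gy" -> buffer=????????gywIbCML?? -> prefix_len=0
Fragment 4: offset=16 data="Uw" -> buffer=????????gywIbCMLUw -> prefix_len=0
Fragment 5: offset=3 data="muoyb" -> buffer=???muoybgywIbCMLUw -> prefix_len=0
Fragment 6: offset=0 data="OBq" -> buffer=OBqmuoybgywIbCMLUw -> prefix_len=18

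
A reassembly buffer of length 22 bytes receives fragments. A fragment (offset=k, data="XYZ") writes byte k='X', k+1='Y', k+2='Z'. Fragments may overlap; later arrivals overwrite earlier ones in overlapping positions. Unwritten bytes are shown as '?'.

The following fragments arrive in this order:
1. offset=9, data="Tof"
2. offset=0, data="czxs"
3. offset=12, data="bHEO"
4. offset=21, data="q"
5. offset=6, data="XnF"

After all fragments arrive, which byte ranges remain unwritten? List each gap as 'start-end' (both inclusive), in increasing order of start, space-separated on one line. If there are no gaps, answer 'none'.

Answer: 4-5 16-20

Derivation:
Fragment 1: offset=9 len=3
Fragment 2: offset=0 len=4
Fragment 3: offset=12 len=4
Fragment 4: offset=21 len=1
Fragment 5: offset=6 len=3
Gaps: 4-5 16-20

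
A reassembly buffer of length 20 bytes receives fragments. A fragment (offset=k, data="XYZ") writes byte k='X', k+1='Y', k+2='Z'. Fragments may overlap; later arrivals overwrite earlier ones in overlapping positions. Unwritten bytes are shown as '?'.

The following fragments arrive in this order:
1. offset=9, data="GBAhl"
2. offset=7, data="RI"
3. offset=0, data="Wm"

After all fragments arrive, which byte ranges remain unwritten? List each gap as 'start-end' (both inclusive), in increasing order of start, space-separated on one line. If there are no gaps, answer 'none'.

Answer: 2-6 14-19

Derivation:
Fragment 1: offset=9 len=5
Fragment 2: offset=7 len=2
Fragment 3: offset=0 len=2
Gaps: 2-6 14-19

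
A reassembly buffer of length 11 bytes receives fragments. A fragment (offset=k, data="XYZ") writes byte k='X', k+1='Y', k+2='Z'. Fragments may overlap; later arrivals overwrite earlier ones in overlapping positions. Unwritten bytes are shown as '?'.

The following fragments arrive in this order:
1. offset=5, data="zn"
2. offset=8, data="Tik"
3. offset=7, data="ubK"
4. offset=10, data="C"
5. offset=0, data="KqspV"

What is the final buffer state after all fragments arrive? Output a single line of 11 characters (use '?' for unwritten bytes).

Answer: KqspVznubKC

Derivation:
Fragment 1: offset=5 data="zn" -> buffer=?????zn????
Fragment 2: offset=8 data="Tik" -> buffer=?????zn?Tik
Fragment 3: offset=7 data="ubK" -> buffer=?????znubKk
Fragment 4: offset=10 data="C" -> buffer=?????znubKC
Fragment 5: offset=0 data="KqspV" -> buffer=KqspVznubKC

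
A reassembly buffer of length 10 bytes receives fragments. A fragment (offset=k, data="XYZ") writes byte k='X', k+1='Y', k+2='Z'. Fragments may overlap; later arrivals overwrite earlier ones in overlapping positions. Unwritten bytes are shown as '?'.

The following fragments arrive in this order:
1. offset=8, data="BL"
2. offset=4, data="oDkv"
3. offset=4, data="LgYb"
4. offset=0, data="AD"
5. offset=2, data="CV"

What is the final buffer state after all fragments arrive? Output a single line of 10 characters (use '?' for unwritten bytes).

Answer: ADCVLgYbBL

Derivation:
Fragment 1: offset=8 data="BL" -> buffer=????????BL
Fragment 2: offset=4 data="oDkv" -> buffer=????oDkvBL
Fragment 3: offset=4 data="LgYb" -> buffer=????LgYbBL
Fragment 4: offset=0 data="AD" -> buffer=AD??LgYbBL
Fragment 5: offset=2 data="CV" -> buffer=ADCVLgYbBL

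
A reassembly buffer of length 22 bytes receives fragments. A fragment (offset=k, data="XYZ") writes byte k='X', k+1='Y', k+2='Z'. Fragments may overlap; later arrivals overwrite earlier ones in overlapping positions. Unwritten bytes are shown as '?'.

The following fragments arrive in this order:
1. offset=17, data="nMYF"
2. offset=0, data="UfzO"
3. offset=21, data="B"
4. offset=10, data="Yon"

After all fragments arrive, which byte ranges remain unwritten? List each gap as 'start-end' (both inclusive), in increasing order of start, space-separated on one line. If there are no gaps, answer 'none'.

Fragment 1: offset=17 len=4
Fragment 2: offset=0 len=4
Fragment 3: offset=21 len=1
Fragment 4: offset=10 len=3
Gaps: 4-9 13-16

Answer: 4-9 13-16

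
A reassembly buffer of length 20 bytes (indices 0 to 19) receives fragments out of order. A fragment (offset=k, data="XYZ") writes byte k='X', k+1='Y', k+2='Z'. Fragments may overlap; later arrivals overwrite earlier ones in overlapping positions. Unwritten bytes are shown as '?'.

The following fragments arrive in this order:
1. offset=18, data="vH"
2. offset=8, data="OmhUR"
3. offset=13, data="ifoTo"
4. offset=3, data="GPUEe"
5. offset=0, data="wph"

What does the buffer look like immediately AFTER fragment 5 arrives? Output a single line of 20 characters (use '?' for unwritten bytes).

Fragment 1: offset=18 data="vH" -> buffer=??????????????????vH
Fragment 2: offset=8 data="OmhUR" -> buffer=????????OmhUR?????vH
Fragment 3: offset=13 data="ifoTo" -> buffer=????????OmhURifoTovH
Fragment 4: offset=3 data="GPUEe" -> buffer=???GPUEeOmhURifoTovH
Fragment 5: offset=0 data="wph" -> buffer=wphGPUEeOmhURifoTovH

Answer: wphGPUEeOmhURifoTovH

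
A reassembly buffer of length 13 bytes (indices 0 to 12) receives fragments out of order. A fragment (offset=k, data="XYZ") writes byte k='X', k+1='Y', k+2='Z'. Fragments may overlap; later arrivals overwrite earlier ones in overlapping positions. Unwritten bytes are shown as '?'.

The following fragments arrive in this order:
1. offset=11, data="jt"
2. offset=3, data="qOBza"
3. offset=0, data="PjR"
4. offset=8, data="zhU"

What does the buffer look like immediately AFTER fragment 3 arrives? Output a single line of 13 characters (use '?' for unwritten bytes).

Answer: PjRqOBza???jt

Derivation:
Fragment 1: offset=11 data="jt" -> buffer=???????????jt
Fragment 2: offset=3 data="qOBza" -> buffer=???qOBza???jt
Fragment 3: offset=0 data="PjR" -> buffer=PjRqOBza???jt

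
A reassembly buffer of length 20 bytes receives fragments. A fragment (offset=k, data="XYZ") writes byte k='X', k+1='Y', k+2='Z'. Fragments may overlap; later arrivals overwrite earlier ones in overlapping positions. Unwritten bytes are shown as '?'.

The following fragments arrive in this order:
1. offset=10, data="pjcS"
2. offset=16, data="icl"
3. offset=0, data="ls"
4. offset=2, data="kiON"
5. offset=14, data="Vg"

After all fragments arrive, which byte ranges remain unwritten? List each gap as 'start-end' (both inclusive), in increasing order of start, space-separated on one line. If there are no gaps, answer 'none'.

Answer: 6-9 19-19

Derivation:
Fragment 1: offset=10 len=4
Fragment 2: offset=16 len=3
Fragment 3: offset=0 len=2
Fragment 4: offset=2 len=4
Fragment 5: offset=14 len=2
Gaps: 6-9 19-19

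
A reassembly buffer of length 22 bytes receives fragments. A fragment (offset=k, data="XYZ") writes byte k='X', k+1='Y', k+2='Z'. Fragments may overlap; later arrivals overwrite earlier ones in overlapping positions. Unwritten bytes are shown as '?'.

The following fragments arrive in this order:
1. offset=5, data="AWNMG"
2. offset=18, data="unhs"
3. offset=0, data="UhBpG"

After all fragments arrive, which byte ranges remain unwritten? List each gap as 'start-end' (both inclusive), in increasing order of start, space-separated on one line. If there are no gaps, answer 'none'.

Fragment 1: offset=5 len=5
Fragment 2: offset=18 len=4
Fragment 3: offset=0 len=5
Gaps: 10-17

Answer: 10-17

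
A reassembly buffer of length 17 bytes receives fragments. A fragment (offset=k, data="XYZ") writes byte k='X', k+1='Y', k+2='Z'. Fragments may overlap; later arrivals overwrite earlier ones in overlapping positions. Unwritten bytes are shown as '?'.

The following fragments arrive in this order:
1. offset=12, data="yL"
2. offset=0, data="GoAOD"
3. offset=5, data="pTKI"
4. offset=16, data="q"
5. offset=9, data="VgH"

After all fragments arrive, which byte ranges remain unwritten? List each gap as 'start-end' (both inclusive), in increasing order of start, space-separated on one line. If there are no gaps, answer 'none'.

Fragment 1: offset=12 len=2
Fragment 2: offset=0 len=5
Fragment 3: offset=5 len=4
Fragment 4: offset=16 len=1
Fragment 5: offset=9 len=3
Gaps: 14-15

Answer: 14-15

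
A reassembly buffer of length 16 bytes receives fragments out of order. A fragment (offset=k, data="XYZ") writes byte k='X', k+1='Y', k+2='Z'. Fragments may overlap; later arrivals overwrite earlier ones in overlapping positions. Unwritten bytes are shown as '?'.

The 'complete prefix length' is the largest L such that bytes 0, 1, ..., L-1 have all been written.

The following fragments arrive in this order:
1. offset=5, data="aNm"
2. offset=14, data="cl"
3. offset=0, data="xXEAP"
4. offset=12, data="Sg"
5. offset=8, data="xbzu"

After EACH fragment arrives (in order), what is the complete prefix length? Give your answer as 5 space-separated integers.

Answer: 0 0 8 8 16

Derivation:
Fragment 1: offset=5 data="aNm" -> buffer=?????aNm???????? -> prefix_len=0
Fragment 2: offset=14 data="cl" -> buffer=?????aNm??????cl -> prefix_len=0
Fragment 3: offset=0 data="xXEAP" -> buffer=xXEAPaNm??????cl -> prefix_len=8
Fragment 4: offset=12 data="Sg" -> buffer=xXEAPaNm????Sgcl -> prefix_len=8
Fragment 5: offset=8 data="xbzu" -> buffer=xXEAPaNmxbzuSgcl -> prefix_len=16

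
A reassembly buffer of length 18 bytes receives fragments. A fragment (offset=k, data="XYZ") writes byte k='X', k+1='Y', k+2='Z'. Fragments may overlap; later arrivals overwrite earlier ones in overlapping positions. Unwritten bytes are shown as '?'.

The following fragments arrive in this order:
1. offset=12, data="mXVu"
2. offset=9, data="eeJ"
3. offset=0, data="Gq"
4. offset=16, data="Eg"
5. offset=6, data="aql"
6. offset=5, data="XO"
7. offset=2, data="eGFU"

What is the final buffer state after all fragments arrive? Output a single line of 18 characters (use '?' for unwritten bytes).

Fragment 1: offset=12 data="mXVu" -> buffer=????????????mXVu??
Fragment 2: offset=9 data="eeJ" -> buffer=?????????eeJmXVu??
Fragment 3: offset=0 data="Gq" -> buffer=Gq???????eeJmXVu??
Fragment 4: offset=16 data="Eg" -> buffer=Gq???????eeJmXVuEg
Fragment 5: offset=6 data="aql" -> buffer=Gq????aqleeJmXVuEg
Fragment 6: offset=5 data="XO" -> buffer=Gq???XOqleeJmXVuEg
Fragment 7: offset=2 data="eGFU" -> buffer=GqeGFUOqleeJmXVuEg

Answer: GqeGFUOqleeJmXVuEg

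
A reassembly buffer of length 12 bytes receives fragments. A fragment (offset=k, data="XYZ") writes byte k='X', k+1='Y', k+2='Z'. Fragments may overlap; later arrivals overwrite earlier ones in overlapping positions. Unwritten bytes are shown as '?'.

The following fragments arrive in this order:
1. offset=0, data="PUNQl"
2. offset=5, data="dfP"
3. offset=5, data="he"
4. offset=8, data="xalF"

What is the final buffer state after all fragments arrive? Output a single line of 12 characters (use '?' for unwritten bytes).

Answer: PUNQlhePxalF

Derivation:
Fragment 1: offset=0 data="PUNQl" -> buffer=PUNQl???????
Fragment 2: offset=5 data="dfP" -> buffer=PUNQldfP????
Fragment 3: offset=5 data="he" -> buffer=PUNQlheP????
Fragment 4: offset=8 data="xalF" -> buffer=PUNQlhePxalF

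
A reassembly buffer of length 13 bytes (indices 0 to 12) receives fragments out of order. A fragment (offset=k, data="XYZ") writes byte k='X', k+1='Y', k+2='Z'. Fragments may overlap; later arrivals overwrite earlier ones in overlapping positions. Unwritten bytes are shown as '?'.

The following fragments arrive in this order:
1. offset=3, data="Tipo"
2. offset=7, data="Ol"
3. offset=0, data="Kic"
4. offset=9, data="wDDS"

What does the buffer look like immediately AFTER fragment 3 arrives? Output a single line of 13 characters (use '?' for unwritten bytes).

Answer: KicTipoOl????

Derivation:
Fragment 1: offset=3 data="Tipo" -> buffer=???Tipo??????
Fragment 2: offset=7 data="Ol" -> buffer=???TipoOl????
Fragment 3: offset=0 data="Kic" -> buffer=KicTipoOl????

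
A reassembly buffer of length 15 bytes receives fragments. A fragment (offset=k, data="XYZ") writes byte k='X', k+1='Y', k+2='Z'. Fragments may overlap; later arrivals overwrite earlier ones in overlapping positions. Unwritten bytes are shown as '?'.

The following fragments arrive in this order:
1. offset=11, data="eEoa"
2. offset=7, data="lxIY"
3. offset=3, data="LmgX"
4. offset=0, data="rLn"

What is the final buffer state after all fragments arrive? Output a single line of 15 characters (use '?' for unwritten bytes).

Fragment 1: offset=11 data="eEoa" -> buffer=???????????eEoa
Fragment 2: offset=7 data="lxIY" -> buffer=???????lxIYeEoa
Fragment 3: offset=3 data="LmgX" -> buffer=???LmgXlxIYeEoa
Fragment 4: offset=0 data="rLn" -> buffer=rLnLmgXlxIYeEoa

Answer: rLnLmgXlxIYeEoa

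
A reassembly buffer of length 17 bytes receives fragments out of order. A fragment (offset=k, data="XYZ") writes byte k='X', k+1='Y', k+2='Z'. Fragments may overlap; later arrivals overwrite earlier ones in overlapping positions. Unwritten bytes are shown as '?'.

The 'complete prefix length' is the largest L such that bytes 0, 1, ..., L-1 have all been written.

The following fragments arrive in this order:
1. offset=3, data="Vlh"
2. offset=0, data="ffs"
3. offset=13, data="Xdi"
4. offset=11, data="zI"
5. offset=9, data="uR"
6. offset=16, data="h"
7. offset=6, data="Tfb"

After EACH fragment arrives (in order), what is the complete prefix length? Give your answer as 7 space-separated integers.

Fragment 1: offset=3 data="Vlh" -> buffer=???Vlh??????????? -> prefix_len=0
Fragment 2: offset=0 data="ffs" -> buffer=ffsVlh??????????? -> prefix_len=6
Fragment 3: offset=13 data="Xdi" -> buffer=ffsVlh???????Xdi? -> prefix_len=6
Fragment 4: offset=11 data="zI" -> buffer=ffsVlh?????zIXdi? -> prefix_len=6
Fragment 5: offset=9 data="uR" -> buffer=ffsVlh???uRzIXdi? -> prefix_len=6
Fragment 6: offset=16 data="h" -> buffer=ffsVlh???uRzIXdih -> prefix_len=6
Fragment 7: offset=6 data="Tfb" -> buffer=ffsVlhTfbuRzIXdih -> prefix_len=17

Answer: 0 6 6 6 6 6 17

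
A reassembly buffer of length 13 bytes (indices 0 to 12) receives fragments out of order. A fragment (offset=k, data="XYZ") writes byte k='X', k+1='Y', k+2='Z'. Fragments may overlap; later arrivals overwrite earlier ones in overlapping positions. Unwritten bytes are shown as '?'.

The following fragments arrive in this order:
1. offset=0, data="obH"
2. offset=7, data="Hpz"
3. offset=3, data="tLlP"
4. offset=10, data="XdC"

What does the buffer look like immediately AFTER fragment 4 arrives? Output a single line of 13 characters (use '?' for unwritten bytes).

Fragment 1: offset=0 data="obH" -> buffer=obH??????????
Fragment 2: offset=7 data="Hpz" -> buffer=obH????Hpz???
Fragment 3: offset=3 data="tLlP" -> buffer=obHtLlPHpz???
Fragment 4: offset=10 data="XdC" -> buffer=obHtLlPHpzXdC

Answer: obHtLlPHpzXdC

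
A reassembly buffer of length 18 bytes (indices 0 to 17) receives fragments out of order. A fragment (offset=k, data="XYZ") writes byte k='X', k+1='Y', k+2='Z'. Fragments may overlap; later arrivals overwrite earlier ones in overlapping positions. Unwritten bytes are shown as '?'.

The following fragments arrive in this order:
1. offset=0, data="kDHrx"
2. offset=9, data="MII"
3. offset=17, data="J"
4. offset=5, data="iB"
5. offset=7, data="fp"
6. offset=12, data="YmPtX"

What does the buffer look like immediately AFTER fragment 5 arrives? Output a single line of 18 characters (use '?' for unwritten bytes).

Answer: kDHrxiBfpMII?????J

Derivation:
Fragment 1: offset=0 data="kDHrx" -> buffer=kDHrx?????????????
Fragment 2: offset=9 data="MII" -> buffer=kDHrx????MII??????
Fragment 3: offset=17 data="J" -> buffer=kDHrx????MII?????J
Fragment 4: offset=5 data="iB" -> buffer=kDHrxiB??MII?????J
Fragment 5: offset=7 data="fp" -> buffer=kDHrxiBfpMII?????J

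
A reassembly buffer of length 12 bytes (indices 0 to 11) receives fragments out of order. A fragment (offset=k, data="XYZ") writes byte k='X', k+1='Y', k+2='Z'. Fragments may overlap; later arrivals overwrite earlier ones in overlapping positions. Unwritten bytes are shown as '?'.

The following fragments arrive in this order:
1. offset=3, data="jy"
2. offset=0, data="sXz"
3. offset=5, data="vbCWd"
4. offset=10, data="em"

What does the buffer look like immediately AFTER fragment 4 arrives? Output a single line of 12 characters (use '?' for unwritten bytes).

Fragment 1: offset=3 data="jy" -> buffer=???jy???????
Fragment 2: offset=0 data="sXz" -> buffer=sXzjy???????
Fragment 3: offset=5 data="vbCWd" -> buffer=sXzjyvbCWd??
Fragment 4: offset=10 data="em" -> buffer=sXzjyvbCWdem

Answer: sXzjyvbCWdem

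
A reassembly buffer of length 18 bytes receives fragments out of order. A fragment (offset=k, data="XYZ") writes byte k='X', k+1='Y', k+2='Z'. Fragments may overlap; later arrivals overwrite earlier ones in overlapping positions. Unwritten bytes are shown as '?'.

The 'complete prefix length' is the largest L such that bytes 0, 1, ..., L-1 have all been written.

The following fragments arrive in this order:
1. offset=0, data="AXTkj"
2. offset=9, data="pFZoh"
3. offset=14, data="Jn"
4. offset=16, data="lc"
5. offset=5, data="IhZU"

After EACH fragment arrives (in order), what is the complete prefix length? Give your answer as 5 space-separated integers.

Answer: 5 5 5 5 18

Derivation:
Fragment 1: offset=0 data="AXTkj" -> buffer=AXTkj????????????? -> prefix_len=5
Fragment 2: offset=9 data="pFZoh" -> buffer=AXTkj????pFZoh???? -> prefix_len=5
Fragment 3: offset=14 data="Jn" -> buffer=AXTkj????pFZohJn?? -> prefix_len=5
Fragment 4: offset=16 data="lc" -> buffer=AXTkj????pFZohJnlc -> prefix_len=5
Fragment 5: offset=5 data="IhZU" -> buffer=AXTkjIhZUpFZohJnlc -> prefix_len=18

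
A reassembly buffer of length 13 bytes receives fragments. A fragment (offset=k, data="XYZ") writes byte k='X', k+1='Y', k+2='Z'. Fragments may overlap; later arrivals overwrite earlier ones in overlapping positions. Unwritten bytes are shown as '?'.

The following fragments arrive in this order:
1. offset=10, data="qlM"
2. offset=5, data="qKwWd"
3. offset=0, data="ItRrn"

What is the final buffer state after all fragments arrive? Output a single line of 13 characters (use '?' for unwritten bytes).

Answer: ItRrnqKwWdqlM

Derivation:
Fragment 1: offset=10 data="qlM" -> buffer=??????????qlM
Fragment 2: offset=5 data="qKwWd" -> buffer=?????qKwWdqlM
Fragment 3: offset=0 data="ItRrn" -> buffer=ItRrnqKwWdqlM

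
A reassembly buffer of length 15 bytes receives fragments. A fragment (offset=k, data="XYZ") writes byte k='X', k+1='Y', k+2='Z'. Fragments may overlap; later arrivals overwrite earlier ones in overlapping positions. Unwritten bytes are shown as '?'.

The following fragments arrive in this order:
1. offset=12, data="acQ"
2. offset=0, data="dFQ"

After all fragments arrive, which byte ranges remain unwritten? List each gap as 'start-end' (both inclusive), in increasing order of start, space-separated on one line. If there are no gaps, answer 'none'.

Fragment 1: offset=12 len=3
Fragment 2: offset=0 len=3
Gaps: 3-11

Answer: 3-11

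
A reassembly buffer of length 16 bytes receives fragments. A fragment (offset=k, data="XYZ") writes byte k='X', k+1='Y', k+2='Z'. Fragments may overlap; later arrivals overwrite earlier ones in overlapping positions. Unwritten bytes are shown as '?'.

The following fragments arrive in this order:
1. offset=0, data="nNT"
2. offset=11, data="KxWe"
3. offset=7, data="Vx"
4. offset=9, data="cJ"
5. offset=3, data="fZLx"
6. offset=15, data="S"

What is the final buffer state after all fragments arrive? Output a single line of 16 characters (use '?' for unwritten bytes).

Answer: nNTfZLxVxcJKxWeS

Derivation:
Fragment 1: offset=0 data="nNT" -> buffer=nNT?????????????
Fragment 2: offset=11 data="KxWe" -> buffer=nNT????????KxWe?
Fragment 3: offset=7 data="Vx" -> buffer=nNT????Vx??KxWe?
Fragment 4: offset=9 data="cJ" -> buffer=nNT????VxcJKxWe?
Fragment 5: offset=3 data="fZLx" -> buffer=nNTfZLxVxcJKxWe?
Fragment 6: offset=15 data="S" -> buffer=nNTfZLxVxcJKxWeS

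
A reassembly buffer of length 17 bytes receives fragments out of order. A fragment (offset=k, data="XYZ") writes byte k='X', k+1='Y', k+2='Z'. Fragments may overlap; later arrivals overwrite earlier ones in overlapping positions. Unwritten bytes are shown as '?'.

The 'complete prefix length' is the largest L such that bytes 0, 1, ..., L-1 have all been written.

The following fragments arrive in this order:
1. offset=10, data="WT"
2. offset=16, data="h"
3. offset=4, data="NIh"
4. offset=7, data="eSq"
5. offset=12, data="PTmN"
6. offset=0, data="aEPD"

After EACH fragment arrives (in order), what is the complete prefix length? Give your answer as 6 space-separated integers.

Answer: 0 0 0 0 0 17

Derivation:
Fragment 1: offset=10 data="WT" -> buffer=??????????WT????? -> prefix_len=0
Fragment 2: offset=16 data="h" -> buffer=??????????WT????h -> prefix_len=0
Fragment 3: offset=4 data="NIh" -> buffer=????NIh???WT????h -> prefix_len=0
Fragment 4: offset=7 data="eSq" -> buffer=????NIheSqWT????h -> prefix_len=0
Fragment 5: offset=12 data="PTmN" -> buffer=????NIheSqWTPTmNh -> prefix_len=0
Fragment 6: offset=0 data="aEPD" -> buffer=aEPDNIheSqWTPTmNh -> prefix_len=17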